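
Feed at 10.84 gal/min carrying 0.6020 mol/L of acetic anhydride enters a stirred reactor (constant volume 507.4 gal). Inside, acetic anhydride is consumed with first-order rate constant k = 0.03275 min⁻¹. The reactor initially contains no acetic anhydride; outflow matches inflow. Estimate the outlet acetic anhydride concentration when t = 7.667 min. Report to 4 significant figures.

0.08071 mol/L

Accumulation = in − out − consumed: V dC/dt = Q C_in − Q C − k V C.
This is linear with rate a = Q/V + k = 0.0541138 min⁻¹.
C_ss = Q C_in/(Q + kV) = 0.237666 mol/L; C(t) = C_ss + (C₀ − C_ss) e^(−a t).
C(7.667) = 0.237666 + (-0.237666)·e^(−0.0541138·7.667) = 0.237666 + (-0.237666)·0.660413 = 0.0807084 mol/L.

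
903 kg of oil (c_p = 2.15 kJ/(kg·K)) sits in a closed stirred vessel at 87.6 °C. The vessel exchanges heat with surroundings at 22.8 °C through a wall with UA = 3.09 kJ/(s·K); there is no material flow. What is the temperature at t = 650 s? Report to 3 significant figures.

45.8 °C

M c_p dT/dt = −UA(T − T_amb).
dT/dt = (T_ss − T)/τ with T_ss = T_amb = 22.800 °C, τ = M c_p/UA = 903·2.15/3.09 = 628.30 s.
This is linear first-order; T(t) = T_ss + (T₀ − T_ss) e^(−t/τ).
T(650) = 22.800 + (64.800)·0.35539 = 45.829 °C.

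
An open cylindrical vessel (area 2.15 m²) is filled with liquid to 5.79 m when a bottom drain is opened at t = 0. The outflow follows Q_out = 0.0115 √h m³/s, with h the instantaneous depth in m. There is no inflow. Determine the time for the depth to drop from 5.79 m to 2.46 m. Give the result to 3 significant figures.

With no inflow, A dh/dt = −0.0115 √h.
∫ h^(−1/2) dh = −(0.0115/A) ∫ dt, giving 2√h = 2√h₀ − (0.0115/A) t.
t = 2A(√h₀ − √h)/0.0115 = 2·2.15·(√5.79 − √2.46)/0.0115
  = 4.3000 × (2.4062 − 1.5684) / 0.0115 = 313.27 s.

313 s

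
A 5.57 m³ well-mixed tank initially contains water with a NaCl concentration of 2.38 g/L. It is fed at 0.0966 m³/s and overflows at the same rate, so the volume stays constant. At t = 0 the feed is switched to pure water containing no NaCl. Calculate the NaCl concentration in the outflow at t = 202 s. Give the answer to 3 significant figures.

Unsteady species balance (constant V, well mixed): V dC/dt = Q(C_in − C).
Rewrite as dC/dt + C/τ = C_in/τ, τ = V/Q = 57.660 s.
C approaches C_in exponentially: C(t) = C_in + (C₀ − C_in) e^(−t/τ).
C(202) = 0 + (2.38 − 0)·e^(−202/57.660) = 0 + (2.3800)·0.030099 = 0.071635 g/L.

0.0716 g/L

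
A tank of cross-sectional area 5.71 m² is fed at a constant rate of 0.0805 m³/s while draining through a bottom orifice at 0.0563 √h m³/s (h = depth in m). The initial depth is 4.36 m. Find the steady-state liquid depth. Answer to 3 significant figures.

Level balance: A dh/dt = 0.0805 − 0.0563 √h. Setting dh/dt = 0:
Q_in = 0.0563 √h_ss ⇒ √h_ss = 0.0805/0.0563 = 1.4298.
h_ss = 1.4298² = 2.0444 m. (Since h₀ = 4.36 m > h_ss, the level will fall toward this value.)

2.04 m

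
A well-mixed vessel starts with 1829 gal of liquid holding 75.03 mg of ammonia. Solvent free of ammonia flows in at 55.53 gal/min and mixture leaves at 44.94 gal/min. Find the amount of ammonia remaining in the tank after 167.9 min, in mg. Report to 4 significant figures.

4.204 mg

Total volume: dV/dt = Q_in − Q_out = 10.5900 gal/min, so V(t) = 1829 + 10.5900 t and V(167.9) = 3607.06 gal.
Solute balance: dm/dt = 0 − Q_out C = −Q_out m/V(t).
dm/m = −Q_out dt/(V₀ + 10.5900 t); integrating gives ln(m/m₀) = −(Q_out/(Q_in−Q_out)) ln(V/V₀).
m = m₀ (V₀/V)^(Q_out/(Q_in−Q_out)) = 75.03 × (1829/3607.06)^(4.24363) = 4.20359 mg.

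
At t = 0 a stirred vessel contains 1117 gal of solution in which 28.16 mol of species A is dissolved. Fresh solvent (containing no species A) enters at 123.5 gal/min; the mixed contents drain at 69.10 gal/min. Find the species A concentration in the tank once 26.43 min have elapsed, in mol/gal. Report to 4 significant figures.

Let m(t) be the amount of species A. Volume: V(t) = V₀ + (Q_in − Q_out) t = 1117 + 54.4000 t; V(26.43) = 2554.79 gal.
Species balance (pure solvent in): dm/dt = −Q_out · m/V(t).
Separate: dm/m = −Q_out dt/V(t) ⇒ ln(m/m₀) = −(Q_out/(Q_in−Q_out)) ln(V/V₀).
m = m₀ (V₀/V)^(Q_out/(Q_in−Q_out)) = 28.16 × (1117/2554.79)^(1.27022) = 9.84554 mol.
C = m/V = 9.84554/2554.79 = 0.00385375 mol/gal.

0.003854 mol/gal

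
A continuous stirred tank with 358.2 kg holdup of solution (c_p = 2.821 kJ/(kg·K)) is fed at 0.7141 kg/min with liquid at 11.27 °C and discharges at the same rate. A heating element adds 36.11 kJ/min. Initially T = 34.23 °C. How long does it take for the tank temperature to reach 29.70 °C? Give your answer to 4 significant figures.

1154 min

Energy balance: M c_p dT/dt = ṁ c_p (T_in − T) + 36.11.
τ = M/ṁ = 501.610 min; T_ss = T_in + Q̇/(ṁ c_p) = 29.1953 °C.
T(t) = T_ss + (T₀ − T_ss) e^(−t/τ). Set T = 29.70:
e^(−t/τ) = (29.70 − 29.1953)/(34.23 − 29.1953) = 0.100252
t = −501.610 · ln(0.100252) = 1153.74 min.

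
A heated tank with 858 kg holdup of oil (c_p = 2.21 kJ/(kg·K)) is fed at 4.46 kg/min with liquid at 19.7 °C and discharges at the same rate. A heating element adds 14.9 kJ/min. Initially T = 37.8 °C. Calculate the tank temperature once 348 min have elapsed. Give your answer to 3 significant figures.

23.9 °C

First-law balance (no shaft work): M c_p dT/dt = ṁ c_p (T_in − T) + 14.9.
τ = M/ṁ = 192.38 min; T_ss = T_in + Q̇/(ṁ c_p) = 19.7 + 14.9/(4.46·2.21) = 21.212 °C.
T approaches T_ss exponentially: T(t) = T_ss + (T₀ − T_ss) e^(−t/τ).
T(348) = 21.212 + (16.588)·e^(−348/192.38) = 21.212 + (16.588)·0.16383 = 23.929 °C.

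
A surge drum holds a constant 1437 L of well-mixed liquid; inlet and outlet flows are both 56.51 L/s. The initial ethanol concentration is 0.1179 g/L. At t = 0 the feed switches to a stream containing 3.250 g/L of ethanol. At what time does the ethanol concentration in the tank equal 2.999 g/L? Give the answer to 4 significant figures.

Species balance: V dC/dt = Q(C_in − C) ⇒ τ = V/Q = 25.4291 s.
C(t) = C_in + (C₀ − C_in) e^(−t/τ). Set C = 2.999 and solve for t:
e^(−t/τ) = (C − C_in)/(C₀ − C_in) = (2.999 − 3.250)/(0.1179 − 3.250) = 0.0801379
t = −τ ln(…) = 25.4291 × 2.52401 = 64.1833 s.

64.18 s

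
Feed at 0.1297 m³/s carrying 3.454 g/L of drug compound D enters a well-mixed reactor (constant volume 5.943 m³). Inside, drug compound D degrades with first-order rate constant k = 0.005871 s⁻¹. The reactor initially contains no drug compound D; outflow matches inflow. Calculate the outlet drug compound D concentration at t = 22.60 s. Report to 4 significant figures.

1.266 g/L

Accumulation = in − out − consumed: V dC/dt = Q C_in − Q C − k V C.
This is linear with rate a = Q/V + k = 0.0276950 s⁻¹.
C_ss = Q C_in/(Q + kV) = 2.72179 g/L; C(t) = C_ss + (C₀ − C_ss) e^(−a t).
C(22.60) = 2.72179 + (-2.72179)·e^(−0.0276950·22.60) = 2.72179 + (-2.72179)·0.534776 = 1.26624 g/L.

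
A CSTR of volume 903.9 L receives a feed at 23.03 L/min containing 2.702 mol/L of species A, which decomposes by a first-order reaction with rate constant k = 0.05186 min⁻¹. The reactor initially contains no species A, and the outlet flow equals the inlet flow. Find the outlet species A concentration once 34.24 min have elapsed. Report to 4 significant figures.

0.8271 mol/L

Species balance: V dC/dt = Q C_in − Q C − k V C.
This is linear with rate a = Q/V + k = 0.0773385 min⁻¹.
C_ss = Q C_in/(Q + kV) = 0.890150 mol/L; C(t) = C_ss + (C₀ − C_ss) e^(−a t).
C(34.24) = 0.890150 + (-0.890150)·e^(−0.0773385·34.24) = 0.890150 + (-0.890150)·0.0707877 = 0.827138 mol/L.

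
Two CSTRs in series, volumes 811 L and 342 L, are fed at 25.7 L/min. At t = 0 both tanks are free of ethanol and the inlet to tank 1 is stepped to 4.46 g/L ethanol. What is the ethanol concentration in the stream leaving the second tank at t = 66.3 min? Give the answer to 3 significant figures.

Species balance on tank i: dCᵢ/dt = (Cᵢ₋₁ − Cᵢ)/τᵢ with τᵢ = Vᵢ/Q.
τ₁ = 811/25.7 = 31.556 min; τ₂ = 342/25.7 = 13.307 min.
Tank 1: C₁ = C_in(1 − e^(−t/τ₁)). Tank 2 (τ₁ ≠ τ₂): C₂ = C_in[1 − (τ₁ e^(−t/τ₁) − τ₂ e^(−t/τ₂))/(τ₁ − τ₂)].
At t = 66.3: e^(−t/τ₁) = 0.12233, e^(−t/τ₂) = 0.0068590.
C₂ = 4.46·[1 − (31.556·0.12233 − 13.307·0.0068590)/(18.249)] = 4.46·0.79346 = 3.5388 g/L.

3.54 g/L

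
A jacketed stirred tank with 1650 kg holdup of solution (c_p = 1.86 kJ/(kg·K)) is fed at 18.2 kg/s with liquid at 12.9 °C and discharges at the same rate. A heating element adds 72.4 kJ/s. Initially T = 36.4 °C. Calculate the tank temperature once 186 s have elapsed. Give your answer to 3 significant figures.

M c_p dT/dt = ṁ c_p (T_in − T) + Q̇.
Rearrange: dT/dt = (T_ss − T)/τ with τ = M/ṁ = 90.659 s and T_ss = T_in + Q̇/(ṁ c_p) = 15.039 °C.
T approaches T_ss exponentially: T(t) = T_ss + (T₀ − T_ss) e^(−t/τ).
T(186) = 15.039 + (21.361)·e^(−186/90.659) = 15.039 + (21.361)·0.12852 = 17.784 °C.

17.8 °C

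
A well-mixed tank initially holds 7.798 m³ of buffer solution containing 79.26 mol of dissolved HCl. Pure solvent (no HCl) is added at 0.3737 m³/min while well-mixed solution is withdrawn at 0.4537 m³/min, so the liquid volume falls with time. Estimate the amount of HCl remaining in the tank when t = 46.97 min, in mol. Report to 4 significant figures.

1.904 mol

Let m(t) be the amount of HCl. Volume: V(t) = V₀ + (Q_in − Q_out) t = 7.798 − 0.0800000 t; V(46.97) = 4.04040 m³.
No HCl enters, so dm/dt = −Q_out · (m/V).
dm/m = −Q_out dt/(V₀ − 0.0800000 t); integrating gives ln(m/m₀) = −(Q_out/(Q_in−Q_out)) ln(V/V₀).
m = m₀ (V₀/V)^(Q_out/(Q_in−Q_out)) = 79.26 × (7.798/4.04040)^(-5.67125) = 1.90361 mol.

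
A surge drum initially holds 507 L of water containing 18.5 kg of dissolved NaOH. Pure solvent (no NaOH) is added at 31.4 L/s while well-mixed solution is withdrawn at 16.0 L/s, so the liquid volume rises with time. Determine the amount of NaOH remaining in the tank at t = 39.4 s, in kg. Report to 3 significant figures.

Total volume: dV/dt = Q_in − Q_out = 15.400 L/s, so V(t) = 507 + 15.400 t and V(39.4) = 1113.8 L.
No NaOH enters, so dm/dt = −Q_out · (m/V).
Separate: dm/m = −Q_out dt/V(t) ⇒ ln(m/m₀) = −(Q_out/(Q_in−Q_out)) ln(V/V₀).
m = m₀ (V₀/V)^(Q_out/(Q_in−Q_out)) = 18.5 × (507/1113.8)^(1.0390) = 8.1672 kg.

8.17 kg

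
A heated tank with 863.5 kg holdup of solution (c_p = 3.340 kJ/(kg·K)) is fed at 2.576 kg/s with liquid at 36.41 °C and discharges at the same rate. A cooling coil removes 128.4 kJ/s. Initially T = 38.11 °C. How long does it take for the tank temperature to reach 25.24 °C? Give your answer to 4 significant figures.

Heat balance on the well-mixed liquid: M c_p dT/dt = ṁ c_p (T_in − T) − 128.4.
τ = M/ṁ = 335.210 s; T_ss = T_in − Q̇/(ṁ c_p) = 21.4864 °C.
T(t) = T_ss + (T₀ − T_ss) e^(−t/τ). Set T = 25.24:
e^(−t/τ) = (25.24 − 21.4864)/(38.11 − 21.4864) = 0.225798
t = −335.210 · ln(0.225798) = 498.830 s.

498.8 s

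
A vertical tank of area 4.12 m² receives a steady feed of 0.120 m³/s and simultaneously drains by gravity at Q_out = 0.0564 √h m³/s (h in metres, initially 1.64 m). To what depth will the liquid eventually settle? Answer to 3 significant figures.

4.53 m

Level balance: A dh/dt = 0.120 − 0.0564 √h. Setting dh/dt = 0:
Q_in = 0.0564 √h_ss ⇒ √h_ss = 0.120/0.0564 = 2.1277.
h_ss = 2.1277² = 4.5269 m. (Since h₀ = 1.64 m < h_ss, the level will rise toward this value.)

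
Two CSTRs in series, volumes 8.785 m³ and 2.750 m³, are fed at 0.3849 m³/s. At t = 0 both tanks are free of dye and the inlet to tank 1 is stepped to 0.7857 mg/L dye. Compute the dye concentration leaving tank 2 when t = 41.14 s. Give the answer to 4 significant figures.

0.5982 mg/L

Each tank obeys Vᵢ dCᵢ/dt = Q(Cᵢ₋₁ − Cᵢ), so τᵢ = Vᵢ/Q.
τ₁ = 8.785/0.3849 = 22.8241 s; τ₂ = 2.750/0.3849 = 7.14471 s.
Solving the cascade with C₁(0)=C₂(0)=0 gives C₂(t) = C_in[1 − (τ₁ e^(−t/τ₁) − τ₂ e^(−t/τ₂))/(τ₁ − τ₂)].
At t = 41.14: e^(−t/τ₁) = 0.164889, e^(−t/τ₂) = 0.00315709.
C₂ = 0.7857·[1 − (22.8241·0.164889 − 7.14471·0.00315709)/(15.6794)] = 0.7857·0.761413 = 0.598242 mg/L.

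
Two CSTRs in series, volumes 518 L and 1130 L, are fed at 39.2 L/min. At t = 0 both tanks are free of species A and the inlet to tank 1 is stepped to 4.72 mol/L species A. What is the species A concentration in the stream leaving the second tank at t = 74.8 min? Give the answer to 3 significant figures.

4.08 mol/L

Each tank obeys Vᵢ dCᵢ/dt = Q(Cᵢ₋₁ − Cᵢ), so τᵢ = Vᵢ/Q.
τ₁ = 518/39.2 = 13.214 min; τ₂ = 1130/39.2 = 28.827 min.
Tank 1: C₁ = C_in(1 − e^(−t/τ₁)). Tank 2 (τ₁ ≠ τ₂): C₂ = C_in[1 − (τ₁ e^(−t/τ₁) − τ₂ e^(−t/τ₂))/(τ₁ − τ₂)].
At t = 74.8: e^(−t/τ₁) = 0.0034806, e^(−t/τ₂) = 0.074658.
C₂ = 4.72·[1 − (13.214·0.0034806 − 28.827·0.074658)/(-15.612)] = 4.72·0.86510 = 4.0833 mol/L.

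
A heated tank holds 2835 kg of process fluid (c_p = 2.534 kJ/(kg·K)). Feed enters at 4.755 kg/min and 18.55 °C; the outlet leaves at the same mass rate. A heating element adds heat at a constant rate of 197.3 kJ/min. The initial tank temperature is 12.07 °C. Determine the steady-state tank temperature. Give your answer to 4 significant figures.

M c_p dT/dt = ṁ c_p (T_in − T) + Q̇.
At steady state dT/dt = 0 ⇒ T_ss = T_in + Q̇/(ṁ c_p) = 18.55 + 197.3/(4.755·2.534) = 34.9246 °C.

34.92 °C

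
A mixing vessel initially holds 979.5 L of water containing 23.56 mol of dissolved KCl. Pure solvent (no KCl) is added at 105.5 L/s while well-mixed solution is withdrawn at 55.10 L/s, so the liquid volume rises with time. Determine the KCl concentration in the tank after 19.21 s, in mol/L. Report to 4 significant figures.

Total volume: dV/dt = Q_in − Q_out = 50.4000 L/s, so V(t) = 979.5 + 50.4000 t and V(19.21) = 1947.68 L.
Solute balance: dm/dt = 0 − Q_out C = −Q_out m/V(t).
dm/m = −Q_out dt/(V₀ + 50.4000 t); integrating gives ln(m/m₀) = −(Q_out/(Q_in−Q_out)) ln(V/V₀).
m = m₀ (V₀/V)^(Q_out/(Q_in−Q_out)) = 23.56 × (979.5/1947.68)^(1.09325) = 11.1128 mol.
C = m/V = 11.1128/1947.68 = 0.00570565 mol/L.

0.005706 mol/L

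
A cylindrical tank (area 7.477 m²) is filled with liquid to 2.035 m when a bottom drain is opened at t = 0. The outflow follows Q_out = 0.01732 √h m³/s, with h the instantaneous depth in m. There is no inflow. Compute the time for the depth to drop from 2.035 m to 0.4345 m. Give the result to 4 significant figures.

A dh/dt = −Q_out = −0.01732 √h.
This is separable: 2 d(√h)/dt = −0.01732/A, so √h = √h₀ − (0.01732/(2A)) t.
t = 2A(√h₀ − √h)/0.01732 = 2·7.477·(√2.035 − √0.4345)/0.01732
  = 14.9540 × (1.42653 − 0.659166) / 0.01732 = 662.542 s.

662.5 s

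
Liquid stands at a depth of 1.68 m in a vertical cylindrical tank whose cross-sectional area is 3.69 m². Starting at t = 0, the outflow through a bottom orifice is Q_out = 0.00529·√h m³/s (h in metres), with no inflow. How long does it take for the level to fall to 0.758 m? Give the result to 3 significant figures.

A dh/dt = −Q_out = −0.00529 √h.
∫ h^(−1/2) dh = −(0.00529/A) ∫ dt, giving 2√h = 2√h₀ − (0.00529/A) t.
t = 2A(√h₀ − √h)/0.00529 = 2·3.69·(√1.68 − √0.758)/0.00529
  = 7.3800 × (1.2961 − 0.87063) / 0.00529 = 593.63 s.

594 s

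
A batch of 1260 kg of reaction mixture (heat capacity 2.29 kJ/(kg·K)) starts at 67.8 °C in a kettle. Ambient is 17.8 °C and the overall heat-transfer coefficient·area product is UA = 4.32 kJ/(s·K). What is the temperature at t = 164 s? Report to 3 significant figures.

Heat balance on the well-mixed liquid: M c_p dT/dt = −UA(T − T_amb).
dT/dt = (T_ss − T)/τ with T_ss = T_amb = 17.800 °C, τ = M c_p/UA = 1260·2.29/4.32 = 667.92 s.
Solution: T(t) = T_ss + (T₀ − T_ss) e^(−t/τ).
T(164) = 17.800 + (50.000)·0.78228 = 56.914 °C.

56.9 °C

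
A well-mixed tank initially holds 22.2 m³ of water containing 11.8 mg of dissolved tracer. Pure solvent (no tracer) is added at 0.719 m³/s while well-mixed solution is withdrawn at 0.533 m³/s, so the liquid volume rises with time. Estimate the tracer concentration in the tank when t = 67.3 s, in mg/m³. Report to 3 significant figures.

Let m(t) be the amount of tracer. Volume: V(t) = V₀ + (Q_in − Q_out) t = 22.2 + 0.18600 t; V(67.3) = 34.718 m³.
Solute balance: dm/dt = 0 − Q_out C = −Q_out m/V(t).
dm/m = −Q_out dt/(V₀ + 0.18600 t); integrating gives ln(m/m₀) = −(Q_out/(Q_in−Q_out)) ln(V/V₀).
m = m₀ (V₀/V)^(Q_out/(Q_in−Q_out)) = 11.8 × (22.2/34.718)^(2.8656) = 3.2763 mg.
C = m/V = 3.2763/34.718 = 0.094370 mg/m³.

0.0944 mg/m³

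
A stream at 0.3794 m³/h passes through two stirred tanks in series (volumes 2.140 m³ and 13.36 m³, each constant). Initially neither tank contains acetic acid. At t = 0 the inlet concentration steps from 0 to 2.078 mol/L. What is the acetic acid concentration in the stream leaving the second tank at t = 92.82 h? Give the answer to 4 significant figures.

Each tank obeys Vᵢ dCᵢ/dt = Q(Cᵢ₋₁ − Cᵢ), so τᵢ = Vᵢ/Q.
τ₁ = 2.140/0.3794 = 5.64048 h; τ₂ = 13.36/0.3794 = 35.2135 h.
Solving the cascade with C₁(0)=C₂(0)=0 gives C₂(t) = C_in[1 − (τ₁ e^(−t/τ₁) − τ₂ e^(−t/τ₂))/(τ₁ − τ₂)].
At t = 92.82: e^(−t/τ₁) = 7.13241e-08, e^(−t/τ₂) = 0.0716529.
C₂ = 2.078·[1 − (5.64048·7.13241e-08 − 35.2135·0.0716529)/(-29.5730)] = 2.078·0.914681 = 1.90071 mol/L.

1.901 mol/L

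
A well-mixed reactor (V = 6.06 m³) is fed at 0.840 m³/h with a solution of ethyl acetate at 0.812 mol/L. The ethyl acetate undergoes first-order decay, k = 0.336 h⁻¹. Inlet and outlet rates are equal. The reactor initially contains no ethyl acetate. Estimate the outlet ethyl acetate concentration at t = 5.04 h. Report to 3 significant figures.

Accumulation = in − out − consumed: V dC/dt = Q C_in − Q C − k V C.
dC/dt = (Q/V) C_in − (Q/V + k) C; effective rate a = Q/V + k = 0.13861 + 0.336 = 0.47461 h⁻¹.
C_ss = Q C_in/(Q + kV) = 0.23715 mol/L; C(t) = C_ss + (C₀ − C_ss) e^(−a t).
C(5.04) = 0.23715 + (-0.23715)·e^(−0.47461·5.04) = 0.23715 + (-0.23715)·0.091442 = 0.21546 mol/L.

0.215 mol/L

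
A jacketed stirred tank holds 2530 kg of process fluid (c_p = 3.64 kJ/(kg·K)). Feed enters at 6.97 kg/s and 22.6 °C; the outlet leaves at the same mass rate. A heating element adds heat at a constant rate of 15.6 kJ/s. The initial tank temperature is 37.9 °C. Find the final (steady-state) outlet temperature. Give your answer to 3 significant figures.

23.2 °C

M c_p dT/dt = ṁ c_p (T_in − T) + Q̇.
At steady state dT/dt = 0 ⇒ T_ss = T_in + Q̇/(ṁ c_p) = 22.6 + 15.6/(6.97·3.64) = 23.215 °C.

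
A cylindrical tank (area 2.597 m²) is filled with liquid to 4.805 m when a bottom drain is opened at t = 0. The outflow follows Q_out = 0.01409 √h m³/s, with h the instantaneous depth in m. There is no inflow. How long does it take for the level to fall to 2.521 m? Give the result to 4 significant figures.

222.8 s

With no inflow, A dh/dt = −0.01409 √h.
This is separable: 2 d(√h)/dt = −0.01409/A, so √h = √h₀ − (0.01409/(2A)) t.
t = 2A(√h₀ − √h)/0.01409 = 2·2.597·(√4.805 − √2.521)/0.01409
  = 5.19400 × (2.19203 − 1.58777) / 0.01409 = 222.750 s.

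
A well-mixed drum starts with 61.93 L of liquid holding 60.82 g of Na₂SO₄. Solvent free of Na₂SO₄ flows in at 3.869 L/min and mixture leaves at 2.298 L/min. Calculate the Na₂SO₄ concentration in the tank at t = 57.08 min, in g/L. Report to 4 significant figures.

0.1083 g/L

Let m(t) be the amount of Na₂SO₄. Volume: V(t) = V₀ + (Q_in − Q_out) t = 61.93 + 1.57100 t; V(57.08) = 151.603 L.
Solute balance: dm/dt = 0 − Q_out C = −Q_out m/V(t).
Separate: dm/m = −Q_out dt/V(t) ⇒ ln(m/m₀) = −(Q_out/(Q_in−Q_out)) ln(V/V₀).
m = m₀ (V₀/V)^(Q_out/(Q_in−Q_out)) = 60.82 × (61.93/151.603)^(1.46276) = 16.4178 g.
C = m/V = 16.4178/151.603 = 0.108295 g/L.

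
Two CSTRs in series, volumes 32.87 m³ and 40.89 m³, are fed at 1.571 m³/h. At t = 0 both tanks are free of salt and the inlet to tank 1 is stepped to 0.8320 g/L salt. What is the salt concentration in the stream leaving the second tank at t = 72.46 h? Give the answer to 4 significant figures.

0.6767 g/L

Time constants: τᵢ = Vᵢ/Q for each well-mixed tank.
τ₁ = 32.87/1.571 = 20.9230 h; τ₂ = 40.89/1.571 = 26.0280 h.
Tank 1: C₁ = C_in(1 − e^(−t/τ₁)). Tank 2 (τ₁ ≠ τ₂): C₂ = C_in[1 − (τ₁ e^(−t/τ₁) − τ₂ e^(−t/τ₂))/(τ₁ − τ₂)].
At t = 72.46: e^(−t/τ₁) = 0.0313300, e^(−t/τ₂) = 0.0617955.
C₂ = 0.8320·[1 − (20.9230·0.0313300 − 26.0280·0.0617955)/(-5.10503)] = 0.8320·0.813342 = 0.676700 g/L.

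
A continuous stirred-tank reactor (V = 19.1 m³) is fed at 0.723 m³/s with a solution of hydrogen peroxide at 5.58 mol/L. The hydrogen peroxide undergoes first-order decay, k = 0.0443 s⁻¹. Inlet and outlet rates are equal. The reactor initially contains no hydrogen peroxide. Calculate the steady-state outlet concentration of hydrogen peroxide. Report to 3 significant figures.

2.57 mol/L

V dC/dt = Q(C_in − C) − k V C.
At steady state: 0 = Q C_in − (Q + kV) C_ss, so C_ss = Q C_in/(Q + kV).
C_ss = 0.723·5.58/(0.723 + 0.0443·19.1) = 4.0343/1.5691 = 2.5711 mol/L.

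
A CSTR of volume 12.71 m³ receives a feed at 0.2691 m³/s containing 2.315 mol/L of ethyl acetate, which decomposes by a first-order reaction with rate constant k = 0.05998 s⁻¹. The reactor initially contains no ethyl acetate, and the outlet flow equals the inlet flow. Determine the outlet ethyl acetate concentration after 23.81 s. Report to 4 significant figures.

0.5165 mol/L

Accumulation = in − out − consumed: V dC/dt = Q C_in − Q C − k V C.
This is linear with rate a = Q/V + k = 0.0811523 s⁻¹.
C_ss = Q C_in/(Q + kV) = 0.603974 mol/L; C(t) = C_ss + (C₀ − C_ss) e^(−a t).
C(23.81) = 0.603974 + (-0.603974)·e^(−0.0811523·23.81) = 0.603974 + (-0.603974)·0.144824 = 0.516504 mol/L.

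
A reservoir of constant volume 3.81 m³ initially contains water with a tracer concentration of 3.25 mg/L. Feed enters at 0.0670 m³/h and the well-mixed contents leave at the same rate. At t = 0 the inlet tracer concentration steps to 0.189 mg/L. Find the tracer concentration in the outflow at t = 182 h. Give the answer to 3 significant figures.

0.314 mg/L

Accumulation = in − out for the solute gives V dC/dt = Q(C_in − C).
Time constant τ = V/Q = 3.81/0.0670 = 56.866 h.
C approaches C_in exponentially: C(t) = C_in + (C₀ − C_in) e^(−t/τ).
C(182) = 0.189 + (3.25 − 0.189)·e^(−182/56.866) = 0.189 + (3.0610)·0.040741 = 0.31371 mg/L.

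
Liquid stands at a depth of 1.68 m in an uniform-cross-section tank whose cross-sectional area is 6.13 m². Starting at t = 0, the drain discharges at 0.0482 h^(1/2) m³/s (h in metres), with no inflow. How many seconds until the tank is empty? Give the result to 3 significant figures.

With no inflow, A dh/dt = −0.0482 √h.
This is separable: 2 d(√h)/dt = −0.0482/A, so √h = √h₀ − (0.0482/(2A)) t.
Tank is empty when √h = 0: t_empty = 2A√h₀/0.0482.
t_empty = 2·6.13·√1.68/0.0482 = 12.260·1.2961/0.0482 = 329.68 s.

330 s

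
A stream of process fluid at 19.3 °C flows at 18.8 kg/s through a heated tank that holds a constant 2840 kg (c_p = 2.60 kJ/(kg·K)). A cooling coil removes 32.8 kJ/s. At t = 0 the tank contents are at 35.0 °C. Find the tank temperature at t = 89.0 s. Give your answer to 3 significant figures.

27.7 °C

First-law balance (no shaft work): M c_p dT/dt = ṁ c_p (T_in − T) − 32.8.
Rearrange: dT/dt = (T_ss − T)/τ with τ = M/ṁ = 151.06 s and T_ss = T_in − Q̇/(ṁ c_p) = 18.629 °C.
Solution: T(t) = T_ss + (T₀ − T_ss) e^(−t/τ).
T(89.0) = 18.629 + (16.371)·e^(−89.0/151.06) = 18.629 + (16.371)·0.55480 = 27.712 °C.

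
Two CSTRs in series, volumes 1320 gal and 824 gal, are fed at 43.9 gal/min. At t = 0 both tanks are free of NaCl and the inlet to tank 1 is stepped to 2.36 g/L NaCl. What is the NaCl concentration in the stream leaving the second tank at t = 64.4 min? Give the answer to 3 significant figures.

Each tank obeys Vᵢ dCᵢ/dt = Q(Cᵢ₋₁ − Cᵢ), so τᵢ = Vᵢ/Q.
τ₁ = 1320/43.9 = 30.068 min; τ₂ = 824/43.9 = 18.770 min.
Solving the cascade with C₁(0)=C₂(0)=0 gives C₂(t) = C_in[1 − (τ₁ e^(−t/τ₁) − τ₂ e^(−t/τ₂))/(τ₁ − τ₂)].
At t = 64.4: e^(−t/τ₁) = 0.11744, e^(−t/τ₂) = 0.032354.
C₂ = 2.36·[1 − (30.068·0.11744 − 18.770·0.032354)/(11.298)] = 2.36·0.74119 = 1.7492 g/L.

1.75 g/L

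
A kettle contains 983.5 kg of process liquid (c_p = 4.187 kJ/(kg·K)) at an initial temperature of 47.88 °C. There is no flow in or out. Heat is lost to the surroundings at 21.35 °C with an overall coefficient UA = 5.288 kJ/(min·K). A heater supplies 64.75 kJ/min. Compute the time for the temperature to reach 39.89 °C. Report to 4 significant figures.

638.1 min

Energy balance: M c_p dT/dt = −UA(T − T_amb) + Q̇.
τ = M c_p/UA = 778.728 min; T_ss = T_amb + Q̇/UA = 21.35 + 64.75/5.288 = 33.5947 °C.
T(t) = T_ss + (T₀ − T_ss)e^(−t/τ); set T = 39.89:
t = −τ ln[(T − T_ss)/(T₀ − T_ss)] = −778.728 · ln(0.440684) = 638.112 min.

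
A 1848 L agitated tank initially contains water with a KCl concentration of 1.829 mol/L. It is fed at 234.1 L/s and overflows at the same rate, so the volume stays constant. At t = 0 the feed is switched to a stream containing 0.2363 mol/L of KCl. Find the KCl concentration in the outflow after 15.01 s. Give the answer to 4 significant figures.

0.4742 mol/L

Species balance on the tank: V dC/dt = Q(C_in − C).
Rewrite as dC/dt + C/τ = C_in/τ, τ = V/Q = 7.89406 s.
Solution: C(t) = C_in + (C₀ − C_in) e^(−t/τ).
C(15.01) = 0.2363 + (1.829 − 0.2363)·e^(−15.01/7.89406) = 0.2363 + (1.59270)·0.149355 = 0.474178 mol/L.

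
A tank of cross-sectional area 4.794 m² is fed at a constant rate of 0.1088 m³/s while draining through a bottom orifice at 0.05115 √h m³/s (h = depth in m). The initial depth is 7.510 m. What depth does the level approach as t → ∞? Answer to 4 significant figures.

Level balance: A dh/dt = 0.1088 − 0.05115 √h. Setting dh/dt = 0:
Q_in = 0.05115 √h_ss ⇒ √h_ss = 0.1088/0.05115 = 2.12708.
h_ss = 2.12708² = 4.52446 m. (Since h₀ = 7.510 m > h_ss, the level will fall toward this value.)

4.524 m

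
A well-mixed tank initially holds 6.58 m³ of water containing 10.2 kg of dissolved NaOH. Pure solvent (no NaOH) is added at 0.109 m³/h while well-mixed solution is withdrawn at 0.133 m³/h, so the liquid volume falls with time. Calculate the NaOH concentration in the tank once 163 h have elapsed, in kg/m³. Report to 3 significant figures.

Total volume: dV/dt = Q_in − Q_out = -0.024000 m³/h, so V(t) = 6.58 − 0.024000 t and V(163) = 2.6680 m³.
Solute balance: dm/dt = 0 − Q_out C = −Q_out m/V(t).
Separate: dm/m = −Q_out dt/V(t) ⇒ ln(m/m₀) = −(Q_out/(Q_in−Q_out)) ln(V/V₀).
m = m₀ (V₀/V)^(Q_out/(Q_in−Q_out)) = 10.2 × (6.58/2.6680)^(-5.5417) = 0.068556 kg.
C = m/V = 0.068556/2.6680 = 0.025696 kg/m³.

0.0257 kg/m³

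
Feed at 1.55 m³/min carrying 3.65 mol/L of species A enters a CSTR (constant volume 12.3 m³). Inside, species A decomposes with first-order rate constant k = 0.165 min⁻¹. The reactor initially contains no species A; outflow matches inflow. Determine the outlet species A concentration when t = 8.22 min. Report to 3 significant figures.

1.44 mol/L

V dC/dt = Q(C_in − C) − k V C.
This is linear with rate a = Q/V + k = 0.29102 min⁻¹.
C_ss = Q C_in/(Q + kV) = 1.5805 mol/L; C(t) = C_ss + (C₀ − C_ss) e^(−a t).
C(8.22) = 1.5805 + (-1.5805)·e^(−0.29102·8.22) = 1.5805 + (-1.5805)·0.091433 = 1.4360 mol/L.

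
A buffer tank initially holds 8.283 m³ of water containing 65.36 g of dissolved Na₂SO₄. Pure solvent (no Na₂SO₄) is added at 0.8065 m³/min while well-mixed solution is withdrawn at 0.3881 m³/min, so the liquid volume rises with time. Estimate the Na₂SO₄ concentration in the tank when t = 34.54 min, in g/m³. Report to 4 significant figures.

Total volume: dV/dt = Q_in − Q_out = 0.418400 m³/min, so V(t) = 8.283 + 0.418400 t and V(34.54) = 22.7345 m³.
No Na₂SO₄ enters, so dm/dt = −Q_out · (m/V).
Separate: dm/m = −Q_out dt/V(t) ⇒ ln(m/m₀) = −(Q_out/(Q_in−Q_out)) ln(V/V₀).
m = m₀ (V₀/V)^(Q_out/(Q_in−Q_out)) = 65.36 × (8.283/22.7345)^(0.927581) = 25.6194 g.
C = m/V = 25.6194/22.7345 = 1.12689 g/m³.

1.127 g/m³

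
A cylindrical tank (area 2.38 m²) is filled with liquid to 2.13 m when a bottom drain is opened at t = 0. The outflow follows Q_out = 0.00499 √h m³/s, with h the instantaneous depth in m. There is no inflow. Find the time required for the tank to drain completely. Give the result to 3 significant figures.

1390 s

With no inflow, A dh/dt = −0.00499 √h.
This is separable: 2 d(√h)/dt = −0.00499/A, so √h = √h₀ − (0.00499/(2A)) t.
Set h = 0: 2√h₀ = (0.00499/A) t_empty ⇒ t_empty = 2A√h₀/0.00499.
t_empty = 2·2.38·√2.13/0.00499 = 4.7600·1.4595/0.00499 = 1392.2 s.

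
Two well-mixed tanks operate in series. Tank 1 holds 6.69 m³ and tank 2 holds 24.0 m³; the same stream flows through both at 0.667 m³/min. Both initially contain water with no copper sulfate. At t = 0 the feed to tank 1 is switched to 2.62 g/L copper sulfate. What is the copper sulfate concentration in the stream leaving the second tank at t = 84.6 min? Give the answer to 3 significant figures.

2.27 g/L

Time constants: τᵢ = Vᵢ/Q for each well-mixed tank.
τ₁ = 6.69/0.667 = 10.030 min; τ₂ = 24.0/0.667 = 35.982 min.
Solving the cascade with C₁(0)=C₂(0)=0 gives C₂(t) = C_in[1 − (τ₁ e^(−t/τ₁) − τ₂ e^(−t/τ₂))/(τ₁ − τ₂)].
At t = 84.6: e^(−t/τ₁) = 0.00021720, e^(−t/τ₂) = 0.095257.
C₂ = 2.62·[1 − (10.030·0.00021720 − 35.982·0.095257)/(-25.952)] = 2.62·0.86801 = 2.2742 g/L.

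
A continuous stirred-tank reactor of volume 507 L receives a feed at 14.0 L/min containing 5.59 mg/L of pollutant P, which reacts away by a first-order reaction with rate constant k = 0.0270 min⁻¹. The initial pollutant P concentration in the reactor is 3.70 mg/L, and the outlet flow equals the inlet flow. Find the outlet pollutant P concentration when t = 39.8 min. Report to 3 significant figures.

V dC/dt = Q(C_in − C) − k V C.
This is linear with rate a = Q/V + k = 0.054613 min⁻¹.
C_ss = Q C_in/(Q + kV) = 2.8264 mg/L; C(t) = C_ss + (C₀ − C_ss) e^(−a t).
C(39.8) = 2.8264 + (0.87361)·e^(−0.054613·39.8) = 2.8264 + (0.87361)·0.11377 = 2.9258 mg/L.

2.93 mg/L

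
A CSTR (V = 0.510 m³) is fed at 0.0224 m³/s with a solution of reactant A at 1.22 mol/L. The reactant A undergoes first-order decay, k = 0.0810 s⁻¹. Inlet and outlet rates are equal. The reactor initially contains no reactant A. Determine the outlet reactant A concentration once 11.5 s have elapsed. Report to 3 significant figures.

V dC/dt = Q(C_in − C) − k V C.
This is linear with rate a = Q/V + k = 0.12492 s⁻¹.
C_ss = Q C_in/(Q + kV) = 0.42894 mol/L; C(t) = C_ss + (C₀ − C_ss) e^(−a t).
C(11.5) = 0.42894 + (-0.42894)·e^(−0.12492·11.5) = 0.42894 + (-0.42894)·0.23774 = 0.32697 mol/L.

0.327 mol/L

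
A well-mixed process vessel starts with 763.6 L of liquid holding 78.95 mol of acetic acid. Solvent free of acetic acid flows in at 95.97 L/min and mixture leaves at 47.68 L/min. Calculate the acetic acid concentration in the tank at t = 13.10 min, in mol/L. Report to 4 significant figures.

Total volume: dV/dt = Q_in − Q_out = 48.2900 L/min, so V(t) = 763.6 + 48.2900 t and V(13.10) = 1396.20 L.
No acetic acid enters, so dm/dt = −Q_out · (m/V).
Separate: dm/m = −Q_out dt/V(t) ⇒ ln(m/m₀) = −(Q_out/(Q_in−Q_out)) ln(V/V₀).
m = m₀ (V₀/V)^(Q_out/(Q_in−Q_out)) = 78.95 × (763.6/1396.20)^(0.987368) = 43.5092 mol.
C = m/V = 43.5092/1396.20 = 0.0311626 mol/L.

0.03116 mol/L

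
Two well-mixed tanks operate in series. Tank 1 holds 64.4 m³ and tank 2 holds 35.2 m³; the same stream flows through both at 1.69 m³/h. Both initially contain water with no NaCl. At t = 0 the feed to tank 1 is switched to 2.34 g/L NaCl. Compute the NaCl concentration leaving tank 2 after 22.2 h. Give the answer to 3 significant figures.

Species balance on tank i: dCᵢ/dt = (Cᵢ₋₁ − Cᵢ)/τᵢ with τᵢ = Vᵢ/Q.
τ₁ = 64.4/1.69 = 38.107 h; τ₂ = 35.2/1.69 = 20.828 h.
Tank 1: C₁ = C_in(1 − e^(−t/τ₁)). Tank 2 (τ₁ ≠ τ₂): C₂ = C_in[1 − (τ₁ e^(−t/τ₁) − τ₂ e^(−t/τ₂))/(τ₁ − τ₂)].
At t = 22.2: e^(−t/τ₁) = 0.55846, e^(−t/τ₂) = 0.34443.
C₂ = 2.34·[1 − (38.107·0.55846 − 20.828·0.34443)/(17.278)] = 2.34·0.18354 = 0.42949 g/L.

0.429 g/L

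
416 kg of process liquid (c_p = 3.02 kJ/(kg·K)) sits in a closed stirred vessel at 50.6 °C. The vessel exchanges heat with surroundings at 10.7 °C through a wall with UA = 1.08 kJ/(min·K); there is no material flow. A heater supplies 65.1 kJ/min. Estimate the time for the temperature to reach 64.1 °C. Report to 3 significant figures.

1260 min

Lumped-capacitance energy balance: M c_p dT/dt = UA(T_amb − T) + Q̇.
τ = M c_p/UA = 1163.3 min; T_ss = T_amb + Q̇/UA = 10.7 + 65.1/1.08 = 70.978 °C.
T(t) = T_ss + (T₀ − T_ss)e^(−t/τ); set T = 64.1:
t = −τ ln[(T − T_ss)/(T₀ − T_ss)] = −1163.3 · ln(0.33751) = 1263.5 min.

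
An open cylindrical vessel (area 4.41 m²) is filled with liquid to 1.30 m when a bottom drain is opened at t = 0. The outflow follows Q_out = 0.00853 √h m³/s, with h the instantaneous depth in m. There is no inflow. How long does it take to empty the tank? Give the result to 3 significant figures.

Volume balance on the tank: A dh/dt = −0.00853 √h.
This is separable: 2 d(√h)/dt = −0.00853/A, so √h = √h₀ − (0.00853/(2A)) t.
Set h = 0: 2√h₀ = (0.00853/A) t_empty ⇒ t_empty = 2A√h₀/0.00853.
t_empty = 2·4.41·√1.30/0.00853 = 8.8200·1.1402/0.00853 = 1178.9 s.

1180 s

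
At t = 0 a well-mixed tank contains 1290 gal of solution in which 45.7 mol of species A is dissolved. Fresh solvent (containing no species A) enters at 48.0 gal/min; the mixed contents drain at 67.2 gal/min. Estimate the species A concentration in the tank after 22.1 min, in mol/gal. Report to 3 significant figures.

0.0131 mol/gal

Total volume: dV/dt = Q_in − Q_out = -19.200 gal/min, so V(t) = 1290 − 19.200 t and V(22.1) = 865.68 gal.
No species A enters, so dm/dt = −Q_out · (m/V).
dm/m = −Q_out dt/(V₀ − 19.200 t); integrating gives ln(m/m₀) = −(Q_out/(Q_in−Q_out)) ln(V/V₀).
m = m₀ (V₀/V)^(Q_out/(Q_in−Q_out)) = 45.7 × (1290/865.68)^(-3.5000) = 11.314 mol.
C = m/V = 11.314/865.68 = 0.013069 mol/gal.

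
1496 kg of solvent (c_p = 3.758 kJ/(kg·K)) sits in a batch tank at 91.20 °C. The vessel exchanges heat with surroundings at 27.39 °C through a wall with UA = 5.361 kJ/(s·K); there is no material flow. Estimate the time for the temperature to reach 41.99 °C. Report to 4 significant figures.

Lumped-capacitance energy balance: M c_p dT/dt = UA(T_amb − T).
τ = M c_p/UA = 1048.68 s; T_ss = T_amb = 27.3900 °C.
T(t) = T_ss + (T₀ − T_ss)e^(−t/τ); set T = 41.99:
t = −τ ln[(T − T_ss)/(T₀ − T_ss)] = −1048.68 · ln(0.228804) = 1546.68 s.

1547 s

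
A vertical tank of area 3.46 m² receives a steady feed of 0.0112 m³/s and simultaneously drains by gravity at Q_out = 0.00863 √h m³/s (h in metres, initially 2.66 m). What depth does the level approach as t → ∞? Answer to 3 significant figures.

Mass balance (ρ constant): A dh/dt = Q_in − 0.00863 √h. At steady state dh/dt = 0:
Q_in = 0.00863 √h_ss ⇒ √h_ss = 0.0112/0.00863 = 1.2978.
h_ss = 1.2978² = 1.6843 m. (Since h₀ = 2.66 m > h_ss, the level will fall toward this value.)

1.68 m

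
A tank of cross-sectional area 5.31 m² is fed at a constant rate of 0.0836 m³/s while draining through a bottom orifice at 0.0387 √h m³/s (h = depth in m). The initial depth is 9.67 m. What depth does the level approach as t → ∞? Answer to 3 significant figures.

Volume balance on the tank: A dh/dt = Q_in − 0.0387 √h. At steady state dh/dt = 0:
Q_in = 0.0387 √h_ss ⇒ √h_ss = 0.0836/0.0387 = 2.1602.
h_ss = 2.1602² = 4.6665 m. (Since h₀ = 9.67 m > h_ss, the level will fall toward this value.)

4.67 m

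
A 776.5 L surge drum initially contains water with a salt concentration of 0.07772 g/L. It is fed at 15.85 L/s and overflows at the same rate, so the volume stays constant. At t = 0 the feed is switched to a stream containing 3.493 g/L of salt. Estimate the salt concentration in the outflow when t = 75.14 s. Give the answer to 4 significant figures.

2.756 g/L

Accumulation = in − out for the solute gives V dC/dt = Q(C_in − C).
Rewrite as dC/dt + C/τ = C_in/τ, τ = V/Q = 48.9905 s.
C approaches C_in exponentially: C(t) = C_in + (C₀ − C_in) e^(−t/τ).
C(75.14) = 3.493 + (0.07772 − 3.493)·e^(−75.14/48.9905) = 3.493 + (-3.41528)·0.215722 = 2.75625 g/L.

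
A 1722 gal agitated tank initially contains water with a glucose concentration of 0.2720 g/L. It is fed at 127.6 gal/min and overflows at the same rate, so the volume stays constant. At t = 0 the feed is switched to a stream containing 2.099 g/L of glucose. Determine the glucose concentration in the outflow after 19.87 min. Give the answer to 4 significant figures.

1.680 g/L

Species balance on the tank: V dC/dt = Q(C_in − C).
So dC/dt = (C_in − C)/τ with τ = V/Q = 1722/127.6 = 13.4953 min.
This is linear first-order; C(t) = C_in + (C₀ − C_in) e^(−t/τ).
C(19.87) = 2.099 + (0.2720 − 2.099)·e^(−19.87/13.4953) = 2.099 + (-1.82700)·0.229382 = 1.67992 g/L.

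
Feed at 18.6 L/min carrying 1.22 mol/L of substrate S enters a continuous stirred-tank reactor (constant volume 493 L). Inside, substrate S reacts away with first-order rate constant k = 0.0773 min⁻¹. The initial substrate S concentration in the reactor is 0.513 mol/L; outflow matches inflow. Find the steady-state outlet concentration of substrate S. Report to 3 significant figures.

0.400 mol/L

Accumulation = in − out − consumed: V dC/dt = Q C_in − Q C − k V C.
At steady state: 0 = Q C_in − (Q + kV) C_ss, so C_ss = Q C_in/(Q + kV).
C_ss = 18.6·1.22/(18.6 + 0.0773·493) = 22.692/56.709 = 0.40015 mol/L.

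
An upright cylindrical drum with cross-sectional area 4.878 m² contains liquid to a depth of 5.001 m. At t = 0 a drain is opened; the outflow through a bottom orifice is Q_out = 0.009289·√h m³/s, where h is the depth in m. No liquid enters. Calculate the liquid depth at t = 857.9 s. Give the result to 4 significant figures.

2.015 m

Volume balance on the tank: A dh/dt = −0.009289 √h.
This is separable: 2 d(√h)/dt = −0.009289/A, so √h = √h₀ − (0.009289/(2A)) t.
√h = √5.001 − 0.009289·857.9/(2·4.878) = 2.23629 − 0.816834 = 1.41946.
h = 1.41946² = 2.01486 m.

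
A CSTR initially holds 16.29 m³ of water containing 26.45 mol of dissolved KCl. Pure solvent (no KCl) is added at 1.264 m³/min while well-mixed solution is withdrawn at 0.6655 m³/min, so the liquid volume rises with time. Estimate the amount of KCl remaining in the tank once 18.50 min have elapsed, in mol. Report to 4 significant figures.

14.86 mol

Total volume: dV/dt = Q_in − Q_out = 0.598500 m³/min, so V(t) = 16.29 + 0.598500 t and V(18.50) = 27.3622 m³.
No KCl enters, so dm/dt = −Q_out · (m/V).
dm/m = −Q_out dt/(V₀ + 0.598500 t); integrating gives ln(m/m₀) = −(Q_out/(Q_in−Q_out)) ln(V/V₀).
m = m₀ (V₀/V)^(Q_out/(Q_in−Q_out)) = 26.45 × (16.29/27.3622)^(1.11195) = 14.8587 mol.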